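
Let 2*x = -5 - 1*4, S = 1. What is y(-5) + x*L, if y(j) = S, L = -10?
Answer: 46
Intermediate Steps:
x = -9/2 (x = (-5 - 1*4)/2 = (-5 - 4)/2 = (½)*(-9) = -9/2 ≈ -4.5000)
y(j) = 1
y(-5) + x*L = 1 - 9/2*(-10) = 1 + 45 = 46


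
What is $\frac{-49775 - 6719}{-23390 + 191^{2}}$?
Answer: $- \frac{56494}{13091} \approx -4.3155$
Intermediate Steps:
$\frac{-49775 - 6719}{-23390 + 191^{2}} = - \frac{56494}{-23390 + 36481} = - \frac{56494}{13091}$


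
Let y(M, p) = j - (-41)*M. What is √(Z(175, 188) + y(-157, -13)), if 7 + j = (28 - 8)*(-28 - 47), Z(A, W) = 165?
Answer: I*√7779 ≈ 88.199*I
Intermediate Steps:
j = -1507 (j = -7 + (28 - 8)*(-28 - 47) = -7 + 20*(-75) = -7 - 1500 = -1507)
y(M, p) = -1507 + 41*M (y(M, p) = -1507 - (-41)*M = -1507 + 41*M)
√(Z(175, 188) + y(-157, -13)) = √(165 + (-1507 + 41*(-157))) = √(165 + (-1507 - 6437)) = √(165 - 7944) = √(-7779) = I*√7779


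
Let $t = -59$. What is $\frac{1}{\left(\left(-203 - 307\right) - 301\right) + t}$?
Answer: $- \frac{1}{870} \approx -0.0011494$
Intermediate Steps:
$\frac{1}{\left(\left(-203 - 307\right) - 301\right) + t} = \frac{1}{\left(\left(-203 - 307\right) - 301\right) - 59} = \frac{1}{\left(-510 - 301\right) - 59} = \frac{1}{-811 - 59} = \frac{1}{-870} = - \frac{1}{870}$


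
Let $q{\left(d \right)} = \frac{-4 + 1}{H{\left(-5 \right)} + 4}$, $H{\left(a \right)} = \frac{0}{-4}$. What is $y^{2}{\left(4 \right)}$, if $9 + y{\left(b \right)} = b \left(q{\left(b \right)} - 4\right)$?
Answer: $784$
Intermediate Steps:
$H{\left(a \right)} = 0$ ($H{\left(a \right)} = 0 \left(- \frac{1}{4}\right) = 0$)
$q{\left(d \right)} = - \frac{3}{4}$ ($q{\left(d \right)} = \frac{-4 + 1}{0 + 4} = - \frac{3}{4}$)
$y{\left(b \right)} = -9 - \frac{19 b}{4}$ ($y{\left(b \right)} = -9 + b \left(- \frac{3}{4} - 4\right) = -9 + b \left(- \frac{19}{4}\right) = -9 - \frac{19 b}{4}$)
$y^{2}{\left(4 \right)} = \left(-9 - 19\right)^{2} = \left(-28\right)^{2} = 784$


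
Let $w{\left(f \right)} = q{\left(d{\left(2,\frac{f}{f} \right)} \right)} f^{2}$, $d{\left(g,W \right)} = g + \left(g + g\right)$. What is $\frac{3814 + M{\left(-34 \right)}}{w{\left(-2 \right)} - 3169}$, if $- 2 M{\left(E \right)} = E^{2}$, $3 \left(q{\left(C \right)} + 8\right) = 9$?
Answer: $- \frac{3236}{3189} \approx -1.0147$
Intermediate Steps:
$d{\left(g,W \right)} = 3 g$ ($d{\left(g,W \right)} = g + 2 g = 3 g$)
$q{\left(C \right)} = -5$ ($q{\left(C \right)} = -8 + \frac{1}{3} \cdot 9 = -8 + 3 = -5$)
$w{\left(f \right)} = - 5 f^{2}$
$M{\left(E \right)} = - \frac{E^{2}}{2}$
$\frac{3814 + M{\left(-34 \right)}}{w{\left(-2 \right)} - 3169} = \frac{3814 - \frac{\left(-34\right)^{2}}{2}}{- 5 \left(-2\right)^{2} - 3169} = \frac{3814 - 578}{\left(-5\right) 4 - 3169} = \frac{3814 - 578}{-20 - 3169} = \frac{3236}{-3189} = 3236 \left(- \frac{1}{3189}\right) = - \frac{3236}{3189}$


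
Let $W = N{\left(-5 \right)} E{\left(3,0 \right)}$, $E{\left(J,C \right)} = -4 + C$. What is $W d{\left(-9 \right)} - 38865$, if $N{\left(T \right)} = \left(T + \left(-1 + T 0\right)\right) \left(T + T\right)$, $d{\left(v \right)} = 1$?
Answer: $-39105$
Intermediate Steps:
$N{\left(T \right)} = 2 T \left(-1 + T\right)$ ($N{\left(T \right)} = \left(T + \left(-1 + 0\right)\right) 2 T = \left(T - 1\right) 2 T = \left(-1 + T\right) 2 T = 2 T \left(-1 + T\right)$)
$W = -240$ ($W = 2 \left(-5\right) \left(-1 - 5\right) \left(-4 + 0\right) = 2 \left(-5\right) \left(-6\right) \left(-4\right) = 60 \left(-4\right) = -240$)
$W d{\left(-9 \right)} - 38865 = \left(-240\right) 1 - 38865 = -240 - 38865 = -39105$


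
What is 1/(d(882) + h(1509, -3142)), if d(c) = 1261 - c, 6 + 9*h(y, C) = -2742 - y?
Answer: -1/94 ≈ -0.010638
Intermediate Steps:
h(y, C) = -916/3 - y/9 (h(y, C) = -⅔ + (-2742 - y)/9 = -⅔ + (-914/3 - y/9) = -916/3 - y/9)
1/(d(882) + h(1509, -3142)) = 1/((1261 - 1*882) + (-916/3 - ⅑*1509)) = 1/((1261 - 882) + (-916/3 - 503/3)) = 1/(379 - 473) = 1/(-94) = -1/94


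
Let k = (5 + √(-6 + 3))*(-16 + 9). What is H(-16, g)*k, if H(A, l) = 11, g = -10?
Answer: -385 - 77*I*√3 ≈ -385.0 - 133.37*I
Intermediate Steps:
k = -35 - 7*I*√3 (k = (5 + √(-3))*(-7) = (5 + I*√3)*(-7) = -35 - 7*I*√3 ≈ -35.0 - 12.124*I)
H(-16, g)*k = 11*(-35 - 7*I*√3) = -385 - 77*I*√3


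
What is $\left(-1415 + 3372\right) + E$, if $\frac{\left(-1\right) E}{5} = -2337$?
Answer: $13642$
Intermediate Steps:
$E = 11685$ ($E = \left(-5\right) \left(-2337\right) = 11685$)
$\left(-1415 + 3372\right) + E = \left(-1415 + 3372\right) + 11685 = 1957 + 11685 = 13642$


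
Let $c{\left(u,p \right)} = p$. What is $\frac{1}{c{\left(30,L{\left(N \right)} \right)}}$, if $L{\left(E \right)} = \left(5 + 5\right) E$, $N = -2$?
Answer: $- \frac{1}{20} \approx -0.05$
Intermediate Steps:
$L{\left(E \right)} = 10 E$
$\frac{1}{c{\left(30,L{\left(N \right)} \right)}} = \frac{1}{10 \left(-2\right)} = \frac{1}{-20} = - \frac{1}{20}$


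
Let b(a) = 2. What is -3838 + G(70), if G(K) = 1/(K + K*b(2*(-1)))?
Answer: -805979/210 ≈ -3838.0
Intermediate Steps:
G(K) = 1/(3*K) (G(K) = 1/(K + K*2) = 1/(K + 2*K) = 1/(3*K))
-3838 + G(70) = -3838 + (⅓)/70 = -3838 + (⅓)*(1/70) = -3838 + 1/210 = -805979/210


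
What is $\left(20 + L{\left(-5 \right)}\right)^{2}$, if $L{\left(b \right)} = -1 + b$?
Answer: $196$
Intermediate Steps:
$\left(20 + L{\left(-5 \right)}\right)^{2} = \left(20 - 6\right)^{2} = 14^{2} = 196$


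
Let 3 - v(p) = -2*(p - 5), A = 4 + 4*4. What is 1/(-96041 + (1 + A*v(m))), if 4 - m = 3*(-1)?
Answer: -1/95900 ≈ -1.0428e-5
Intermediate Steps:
A = 20 (A = 4 + 16 = 20)
m = 7 (m = 4 - 3*(-1) = 4 - 1*(-3) = 4 + 3 = 7)
v(p) = -7 + 2*p (v(p) = 3 - (-2)*(p - 5) = 3 - (-2)*(-5 + p) = 3 - (10 - 2*p) = 3 + (-10 + 2*p) = -7 + 2*p)
1/(-96041 + (1 + A*v(m))) = 1/(-96041 + (1 + 20*(-7 + 2*7))) = 1/(-96041 + (1 + 20*(-7 + 14))) = 1/(-96041 + (1 + 20*7)) = 1/(-96041 + (1 + 140)) = 1/(-96041 + 141) = 1/(-95900) = -1/95900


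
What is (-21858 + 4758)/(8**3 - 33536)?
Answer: 1425/2752 ≈ 0.51781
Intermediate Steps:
(-21858 + 4758)/(8**3 - 33536) = -17100/(512 - 33536) = -17100/(-33024) = -17100*(-1/33024) = 1425/2752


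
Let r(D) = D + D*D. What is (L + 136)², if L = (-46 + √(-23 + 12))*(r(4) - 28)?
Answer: 253312 - 8064*I*√11 ≈ 2.5331e+5 - 26745.0*I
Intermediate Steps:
r(D) = D + D²
L = 368 - 8*I*√11 (L = (-46 + √(-23 + 12))*(4*(1 + 4) - 28) = (-46 + √(-11))*(4*5 - 28) = (-46 + I*√11)*(20 - 28) = (-46 + I*√11)*(-8) = 368 - 8*I*√11 ≈ 368.0 - 26.533*I)
(L + 136)² = ((368 - 8*I*√11) + 136)² = (504 - 8*I*√11)²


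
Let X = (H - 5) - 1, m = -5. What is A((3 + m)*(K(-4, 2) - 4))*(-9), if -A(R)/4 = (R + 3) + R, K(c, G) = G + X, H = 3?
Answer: 828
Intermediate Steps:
X = -3 (X = (3 - 5) - 1 = -2 - 1 = -3)
K(c, G) = -3 + G (K(c, G) = G - 3 = -3 + G)
A(R) = -12 - 8*R (A(R) = -4*((R + 3) + R) = -4*((3 + R) + R) = -4*(3 + 2*R) = -12 - 8*R)
A((3 + m)*(K(-4, 2) - 4))*(-9) = (-12 - 8*(3 - 5)*((-3 + 2) - 4))*(-9) = (-12 - (-16)*(-1 - 4))*(-9) = (-12 - (-16)*(-5))*(-9) = (-12 - 8*10)*(-9) = (-12 - 80)*(-9) = -92*(-9) = 828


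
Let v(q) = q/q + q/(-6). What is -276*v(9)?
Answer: 138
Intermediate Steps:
v(q) = 1 - q/6 (v(q) = 1 + q*(-⅙) = 1 - q/6)
-276*v(9) = -276*(1 - ⅙*9) = -276*(1 - 3/2) = -276*(-½) = 138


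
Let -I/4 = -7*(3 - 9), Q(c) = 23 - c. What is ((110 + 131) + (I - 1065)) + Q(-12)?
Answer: -957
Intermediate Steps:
I = -168 (I = -(-28)*(3 - 9) = -(-28)*(-6) = -4*42 = -168)
((110 + 131) + (I - 1065)) + Q(-12) = ((110 + 131) + (-168 - 1065)) + (23 - 1*(-12)) = (241 - 1233) + (23 + 12) = -992 + 35 = -957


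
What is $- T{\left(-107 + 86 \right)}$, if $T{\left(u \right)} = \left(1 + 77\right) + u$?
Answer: $-57$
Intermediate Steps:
$T{\left(u \right)} = 78 + u$
$- T{\left(-107 + 86 \right)} = - (78 + \left(-107 + 86\right)) = - (78 - 21) = \left(-1\right) 57 = -57$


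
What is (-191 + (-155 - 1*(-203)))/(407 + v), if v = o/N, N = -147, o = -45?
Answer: -7007/19958 ≈ -0.35109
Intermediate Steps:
v = 15/49 (v = -45/(-147) = -45*(-1/147) = 15/49 ≈ 0.30612)
(-191 + (-155 - 1*(-203)))/(407 + v) = (-191 + (-155 - 1*(-203)))/(407 + 15/49) = (-191 + (-155 + 203))/(19958/49) = (-191 + 48)*(49/19958) = -143*49/19958 = -7007/19958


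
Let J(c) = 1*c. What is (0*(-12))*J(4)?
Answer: 0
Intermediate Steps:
J(c) = c
(0*(-12))*J(4) = (0*(-12))*4 = 0*4 = 0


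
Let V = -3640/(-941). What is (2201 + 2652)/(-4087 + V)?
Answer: -4566673/3842227 ≈ -1.1885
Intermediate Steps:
V = 3640/941 (V = -3640*(-1/941) = 3640/941 ≈ 3.8682)
(2201 + 2652)/(-4087 + V) = (2201 + 2652)/(-4087 + 3640/941) = 4853/(-3842227/941) = 4853*(-941/3842227) = -4566673/3842227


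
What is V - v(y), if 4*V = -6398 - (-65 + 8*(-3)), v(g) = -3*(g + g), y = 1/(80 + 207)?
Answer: -1810659/1148 ≈ -1577.2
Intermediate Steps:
y = 1/287 ≈ 0.0034843
v(g) = -6*g
V = -6309/4 (V = (-6398 - (-65 + 8*(-3)))/4 = (-6398 - (-65 - 24))/4 = (-6398 - 1*(-89))/4 = (-6398 + 89)/4 = (¼)*(-6309) = -6309/4 ≈ -1577.3)
V - v(y) = -6309/4 - (-6)/287 = -6309/4 - 1*(-6/287) = -6309/4 + 6/287 = -1810659/1148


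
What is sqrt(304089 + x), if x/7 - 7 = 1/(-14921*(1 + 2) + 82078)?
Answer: 347*sqrt(3517050695)/37315 ≈ 551.49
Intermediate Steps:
x = 1828442/37315 (x = 49 + 7/(-14921*(1 + 2) + 82078) = 49 + 7/(-14921*3 + 82078) = 49 + 7/(-44763 + 82078) = 49 + 7/37315 = 1828442/37315 ≈ 49.000)
sqrt(304089 + x) = sqrt(304089 + 1828442/37315) = sqrt(11348909477/37315) = 347*sqrt(3517050695)/37315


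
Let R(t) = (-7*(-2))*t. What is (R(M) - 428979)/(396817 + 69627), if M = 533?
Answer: -421517/466444 ≈ -0.90368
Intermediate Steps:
R(t) = 14*t
(R(M) - 428979)/(396817 + 69627) = (14*533 - 428979)/(396817 + 69627) = (7462 - 428979)/466444 = -421517*1/466444 = -421517/466444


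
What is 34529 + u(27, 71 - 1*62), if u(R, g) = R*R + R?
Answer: 35285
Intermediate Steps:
u(R, g) = R + R**2 (u(R, g) = R**2 + R = R + R**2)
34529 + u(27, 71 - 1*62) = 34529 + 27*(1 + 27) = 34529 + 27*28 = 34529 + 756 = 35285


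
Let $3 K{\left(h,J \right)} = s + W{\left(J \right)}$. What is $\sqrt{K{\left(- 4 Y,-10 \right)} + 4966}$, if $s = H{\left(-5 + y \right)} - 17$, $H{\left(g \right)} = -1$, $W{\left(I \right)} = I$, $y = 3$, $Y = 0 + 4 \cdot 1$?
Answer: $\frac{\sqrt{44610}}{3} \approx 70.404$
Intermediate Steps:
$Y = 4$ ($Y = 0 + 4 = 4$)
$s = -18$ ($s = -1 - 17 = -18$)
$K{\left(h,J \right)} = -6 + \frac{J}{3}$ ($K{\left(h,J \right)} = \frac{-18 + J}{3} = -6 + \frac{J}{3}$)
$\sqrt{K{\left(- 4 Y,-10 \right)} + 4966} = \sqrt{\left(-6 + \frac{1}{3} \left(-10\right)\right) + 4966} = \sqrt{\left(-6 - \frac{10}{3}\right) + 4966} = \sqrt{- \frac{28}{3} + 4966} = \sqrt{\frac{14870}{3}} = \frac{\sqrt{44610}}{3}$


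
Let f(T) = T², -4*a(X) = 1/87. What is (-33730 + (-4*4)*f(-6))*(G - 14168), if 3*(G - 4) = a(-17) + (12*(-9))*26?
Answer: 270406770353/522 ≈ 5.1802e+8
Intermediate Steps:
a(X) = -1/348 (a(X) = -¼/87 = -¼*1/87 = -1/348)
G = -973009/1044 (G = 4 + (-1/348 + (12*(-9))*26)/3 = 4 + (-1/348 - 108*26)/3 = 4 + (-1/348 - 2808)/3 = 4 + (⅓)*(-977185/348) = 4 - 977185/1044 = -973009/1044 ≈ -932.00)
(-33730 + (-4*4)*f(-6))*(G - 14168) = (-33730 - 4*4*(-6)²)*(-973009/1044 - 14168) = (-33730 - 16*36)*(-15764401/1044) = (-33730 - 576)*(-15764401/1044) = -34306*(-15764401/1044) = 270406770353/522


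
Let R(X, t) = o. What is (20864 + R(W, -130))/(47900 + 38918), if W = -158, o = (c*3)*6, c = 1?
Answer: 10441/43409 ≈ 0.24053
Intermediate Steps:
o = 18 (o = (1*3)*6 = 3*6 = 18)
R(X, t) = 18
(20864 + R(W, -130))/(47900 + 38918) = (20864 + 18)/(47900 + 38918) = 20882/86818 = 20882*(1/86818) = 10441/43409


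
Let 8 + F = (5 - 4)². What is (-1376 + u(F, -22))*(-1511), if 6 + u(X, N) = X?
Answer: 2098779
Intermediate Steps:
F = -7 (F = -8 + (5 - 4)² = -8 + 1² = -8 + 1 = -7)
u(X, N) = -6 + X
(-1376 + u(F, -22))*(-1511) = (-1376 + (-6 - 7))*(-1511) = (-1376 - 13)*(-1511) = -1389*(-1511) = 2098779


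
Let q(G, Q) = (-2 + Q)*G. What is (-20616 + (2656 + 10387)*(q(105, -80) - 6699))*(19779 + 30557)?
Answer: -10051892973408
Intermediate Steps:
q(G, Q) = G*(-2 + Q)
(-20616 + (2656 + 10387)*(q(105, -80) - 6699))*(19779 + 30557) = (-20616 + (2656 + 10387)*(105*(-2 - 80) - 6699))*(19779 + 30557) = (-20616 + 13043*(105*(-82) - 6699))*50336 = (-20616 + 13043*(-8610 - 6699))*50336 = (-20616 + 13043*(-15309))*50336 = (-20616 - 199675287)*50336 = -199695903*50336 = -10051892973408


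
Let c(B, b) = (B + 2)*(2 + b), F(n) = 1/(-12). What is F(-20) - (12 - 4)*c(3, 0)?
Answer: -961/12 ≈ -80.083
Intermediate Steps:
F(n) = -1/12
c(B, b) = (2 + B)*(2 + b)
F(-20) - (12 - 4)*c(3, 0) = -1/12 - (12 - 4)*(4 + 2*3 + 2*0 + 3*0) = -1/12 - 8*(4 + 6 + 0 + 0) = -1/12 - 8*10 = -1/12 - 1*80 = -1/12 - 80 = -961/12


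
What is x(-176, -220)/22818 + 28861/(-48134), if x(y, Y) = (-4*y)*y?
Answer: -3311272717/549160806 ≈ -6.0297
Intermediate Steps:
x(y, Y) = -4*y²
x(-176, -220)/22818 + 28861/(-48134) = -4*(-176)²/22818 + 28861/(-48134) = -4*30976*(1/22818) + 28861*(-1/48134) = -123904*1/22818 - 28861/48134 = -61952/11409 - 28861/48134 = -3311272717/549160806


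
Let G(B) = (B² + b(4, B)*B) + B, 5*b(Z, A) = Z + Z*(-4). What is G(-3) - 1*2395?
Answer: -11909/5 ≈ -2381.8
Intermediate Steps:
b(Z, A) = -3*Z/5 (b(Z, A) = (Z + Z*(-4))/5 = (Z - 4*Z)/5 = (-3*Z)/5 = -3*Z/5)
G(B) = B² - 7*B/5 (G(B) = (B² + (-⅗*4)*B) + B = (B² - 12*B/5) + B = B² - 7*B/5)
G(-3) - 1*2395 = (⅕)*(-3)*(-7 + 5*(-3)) - 1*2395 = (⅕)*(-3)*(-7 - 15) - 2395 = (⅕)*(-3)*(-22) - 2395 = 66/5 - 2395 = -11909/5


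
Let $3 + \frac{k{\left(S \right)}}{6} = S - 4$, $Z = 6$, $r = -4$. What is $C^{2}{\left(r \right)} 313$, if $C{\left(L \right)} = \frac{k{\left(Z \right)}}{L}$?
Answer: $\frac{2817}{4} \approx 704.25$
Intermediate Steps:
$k{\left(S \right)} = -42 + 6 S$ ($k{\left(S \right)} = -18 + 6 \left(S - 4\right) = -18 + 6 \left(-4 + S\right) = -18 + \left(-24 + 6 S\right) = -42 + 6 S$)
$C{\left(L \right)} = - \frac{6}{L}$ ($C{\left(L \right)} = \frac{-42 + 6 \cdot 6}{L} = \frac{-42 + 36}{L} = - \frac{6}{L}$)
$C^{2}{\left(r \right)} 313 = \left(- \frac{6}{-4}\right)^{2} \cdot 313 = \left(\left(-6\right) \left(- \frac{1}{4}\right)\right)^{2} \cdot 313 = \left(\frac{3}{2}\right)^{2} \cdot 313 = \frac{9}{4} \cdot 313 = \frac{2817}{4}$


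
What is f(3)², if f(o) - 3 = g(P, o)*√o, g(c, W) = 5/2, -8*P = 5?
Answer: 111/4 + 15*√3 ≈ 53.731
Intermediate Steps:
P = -5/8 (P = -⅛*5 = -5/8 ≈ -0.62500)
g(c, W) = 5/2 (g(c, W) = 5*(½) = 5/2)
f(o) = 3 + 5*√o/2
f(3)² = (3 + 5*√3/2)²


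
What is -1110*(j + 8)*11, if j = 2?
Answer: -122100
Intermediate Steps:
-1110*(j + 8)*11 = -1110*(2 + 8)*11 = -11100*11 = -1110*110 = -122100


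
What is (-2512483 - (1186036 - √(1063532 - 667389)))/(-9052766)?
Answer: 3698519/9052766 - √396143/9052766 ≈ 0.40848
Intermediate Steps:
(-2512483 - (1186036 - √(1063532 - 667389)))/(-9052766) = (-2512483 - (1186036 - √396143))*(-1/9052766) = (-2512483 + (-1186036 + √396143))*(-1/9052766) = (-3698519 + √396143)*(-1/9052766) = 3698519/9052766 - √396143/9052766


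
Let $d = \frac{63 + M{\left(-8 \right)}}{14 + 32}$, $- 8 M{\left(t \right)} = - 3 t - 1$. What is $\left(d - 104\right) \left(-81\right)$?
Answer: $\frac{3061071}{368} \approx 8318.1$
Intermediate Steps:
$M{\left(t \right)} = \frac{1}{8} + \frac{3 t}{8}$ ($M{\left(t \right)} = - \frac{- 3 t - 1}{8} = - \frac{-1 - 3 t}{8} = \frac{1}{8} + \frac{3 t}{8}$)
$d = \frac{481}{368}$ ($d = \frac{63 + \left(\frac{1}{8} + \frac{3}{8} \left(-8\right)\right)}{14 + 32} = \frac{63 + \left(\frac{1}{8} - 3\right)}{46} = \left(63 - \frac{23}{8}\right) \frac{1}{46} = \frac{481}{8} \cdot \frac{1}{46} = \frac{481}{368} \approx 1.3071$)
$\left(d - 104\right) \left(-81\right) = \left(\frac{481}{368} - 104\right) \left(-81\right) = \left(- \frac{37791}{368}\right) \left(-81\right) = \frac{3061071}{368}$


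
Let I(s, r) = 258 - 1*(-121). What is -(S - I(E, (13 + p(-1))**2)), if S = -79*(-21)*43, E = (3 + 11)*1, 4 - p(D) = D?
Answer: -70958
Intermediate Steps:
p(D) = 4 - D
E = 14 (E = 14*1 = 14)
S = 71337 (S = 1659*43 = 71337)
I(s, r) = 379 (I(s, r) = 258 + 121 = 379)
-(S - I(E, (13 + p(-1))**2)) = -(71337 - 1*379) = -(71337 - 379) = -1*70958 = -70958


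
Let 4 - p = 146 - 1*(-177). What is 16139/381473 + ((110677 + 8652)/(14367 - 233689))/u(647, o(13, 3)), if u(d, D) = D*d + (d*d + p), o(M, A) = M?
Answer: 1510321450184741/35700118936691506 ≈ 0.042306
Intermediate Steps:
p = -319 (p = 4 - (146 - 1*(-177)) = 4 - (146 + 177) = 4 - 1*323 = 4 - 323 = -319)
u(d, D) = -319 + d² + D*d (u(d, D) = D*d + (d*d - 319) = D*d + (d² - 319) = D*d + (-319 + d²) = -319 + d² + D*d)
16139/381473 + ((110677 + 8652)/(14367 - 233689))/u(647, o(13, 3)) = 16139/381473 + ((110677 + 8652)/(14367 - 233689))/(-319 + 647² + 13*647) = 16139*(1/381473) + (119329/(-219322))/(-319 + 418609 + 8411) = 16139/381473 + (119329*(-1/219322))/426701 = 16139/381473 - 119329/219322*1/426701 = 16139/381473 - 119329/93584916722 = 1510321450184741/35700118936691506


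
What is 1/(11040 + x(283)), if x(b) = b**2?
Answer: 1/91129 ≈ 1.0973e-5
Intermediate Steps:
1/(11040 + x(283)) = 1/(11040 + 283**2) = 1/(11040 + 80089) = 1/91129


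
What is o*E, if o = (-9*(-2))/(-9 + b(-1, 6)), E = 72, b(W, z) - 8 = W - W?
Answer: -1296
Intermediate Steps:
b(W, z) = 8 (b(W, z) = 8 + (W - W) = 8 + 0 = 8)
o = -18 (o = (-9*(-2))/(-9 + 8) = 18/(-1) = 18*(-1) = -18)
o*E = -18*72 = -1296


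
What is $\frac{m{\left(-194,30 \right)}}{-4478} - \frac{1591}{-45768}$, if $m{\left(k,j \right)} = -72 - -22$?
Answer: $\frac{4706449}{102474552} \approx 0.045928$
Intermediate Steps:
$m{\left(k,j \right)} = -50$ ($m{\left(k,j \right)} = -72 + 22 = -50$)
$\frac{m{\left(-194,30 \right)}}{-4478} - \frac{1591}{-45768} = - \frac{50}{-4478} - \frac{1591}{-45768} = \left(-50\right) \left(- \frac{1}{4478}\right) - - \frac{1591}{45768} = \frac{25}{2239} + \frac{1591}{45768} = \frac{4706449}{102474552}$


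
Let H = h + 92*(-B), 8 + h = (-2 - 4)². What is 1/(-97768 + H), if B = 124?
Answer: -1/109148 ≈ -9.1619e-6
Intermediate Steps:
h = 28 (h = -8 + (-2 - 4)² = -8 + (-6)² = -8 + 36 = 28)
H = -11380 (H = 28 + 92*(-1*124) = 28 + 92*(-124) = 28 - 11408 = -11380)
1/(-97768 + H) = 1/(-97768 - 11380) = 1/(-109148) = -1/109148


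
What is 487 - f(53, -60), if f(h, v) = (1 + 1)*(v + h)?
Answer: 501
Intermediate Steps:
f(h, v) = 2*h + 2*v (f(h, v) = 2*(h + v) = 2*h + 2*v)
487 - f(53, -60) = 487 - (2*53 + 2*(-60)) = 487 - (106 - 120) = 487 - 1*(-14) = 487 + 14 = 501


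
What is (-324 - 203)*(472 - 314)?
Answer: -83266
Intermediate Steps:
(-324 - 203)*(472 - 314) = -527*158 = -83266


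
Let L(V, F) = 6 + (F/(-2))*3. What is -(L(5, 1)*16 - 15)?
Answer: -57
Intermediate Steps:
L(V, F) = 6 - 3*F/2 (L(V, F) = 6 + (F*(-½))*3 = 6 - F/2*3 = 6 - 3*F/2)
-(L(5, 1)*16 - 15) = -((6 - 3/2*1)*16 - 15) = -((6 - 3/2)*16 - 15) = -((9/2)*16 - 15) = -(72 - 15) = -1*57 = -57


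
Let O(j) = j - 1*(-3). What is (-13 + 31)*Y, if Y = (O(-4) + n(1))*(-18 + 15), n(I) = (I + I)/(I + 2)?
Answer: 18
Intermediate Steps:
O(j) = 3 + j (O(j) = j + 3 = 3 + j)
n(I) = 2*I/(2 + I) (n(I) = (2*I)/(2 + I) = 2*I/(2 + I))
Y = 1 (Y = ((3 - 4) + 2*1/(2 + 1))*(-18 + 15) = (-1 + 2*1/3)*(-3) = (-1 + 2*1*(1/3))*(-3) = (-1 + 2/3)*(-3) = -1/3*(-3) = 1)
(-13 + 31)*Y = (-13 + 31)*1 = 18*1 = 18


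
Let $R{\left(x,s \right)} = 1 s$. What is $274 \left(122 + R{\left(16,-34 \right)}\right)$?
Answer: $24112$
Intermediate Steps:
$R{\left(x,s \right)} = s$
$274 \left(122 + R{\left(16,-34 \right)}\right) = 274 \left(122 - 34\right) = 274 \cdot 88 = 24112$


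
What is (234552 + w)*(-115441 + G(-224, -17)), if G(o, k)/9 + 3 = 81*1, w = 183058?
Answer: -47916153790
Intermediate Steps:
G(o, k) = 702 (G(o, k) = -27 + 9*(81*1) = -27 + 9*81 = -27 + 729 = 702)
(234552 + w)*(-115441 + G(-224, -17)) = (234552 + 183058)*(-115441 + 702) = 417610*(-114739) = -47916153790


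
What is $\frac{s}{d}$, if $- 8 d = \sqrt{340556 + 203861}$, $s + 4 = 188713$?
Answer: $- \frac{1509672 \sqrt{544417}}{544417} \approx -2046.1$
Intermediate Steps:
$s = 188709$ ($s = -4 + 188713 = 188709$)
$d = - \frac{\sqrt{544417}}{8}$ ($d = - \frac{\sqrt{340556 + 203861}}{8} = - \frac{\sqrt{544417}}{8} \approx -92.231$)
$\frac{s}{d} = \frac{188709}{\left(- \frac{1}{8}\right) \sqrt{544417}} = 188709 \left(- \frac{8 \sqrt{544417}}{544417}\right) = - \frac{1509672 \sqrt{544417}}{544417}$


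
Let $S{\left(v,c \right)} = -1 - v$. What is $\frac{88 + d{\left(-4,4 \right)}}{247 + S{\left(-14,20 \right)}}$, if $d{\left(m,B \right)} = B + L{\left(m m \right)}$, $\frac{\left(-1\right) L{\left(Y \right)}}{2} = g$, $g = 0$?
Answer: $\frac{23}{65} \approx 0.35385$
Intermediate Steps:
$L{\left(Y \right)} = 0$ ($L{\left(Y \right)} = \left(-2\right) 0 = 0$)
$d{\left(m,B \right)} = B$ ($d{\left(m,B \right)} = B + 0 = B$)
$\frac{88 + d{\left(-4,4 \right)}}{247 + S{\left(-14,20 \right)}} = \frac{88 + 4}{247 - -13} = \frac{92}{247 + \left(-1 + 14\right)} = \frac{92}{247 + 13} = \frac{92}{260} = 92 \cdot \frac{1}{260} = \frac{23}{65}$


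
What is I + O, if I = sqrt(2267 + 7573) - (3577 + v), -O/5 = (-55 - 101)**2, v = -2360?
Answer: -122897 + 4*sqrt(615) ≈ -1.2280e+5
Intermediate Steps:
O = -121680 (O = -5*(-55 - 101)**2 = -5*(-156)**2 = -5*24336 = -121680)
I = -1217 + 4*sqrt(615) (I = sqrt(2267 + 7573) - (3577 - 2360) = sqrt(9840) - 1*1217 = 4*sqrt(615) - 1217 = -1217 + 4*sqrt(615) ≈ -1117.8)
I + O = (-1217 + 4*sqrt(615)) - 121680 = -122897 + 4*sqrt(615)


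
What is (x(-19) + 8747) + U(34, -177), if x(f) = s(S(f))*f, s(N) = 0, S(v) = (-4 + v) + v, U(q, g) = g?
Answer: 8570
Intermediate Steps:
S(v) = -4 + 2*v
x(f) = 0 (x(f) = 0*f = 0)
(x(-19) + 8747) + U(34, -177) = (0 + 8747) - 177 = 8747 - 177 = 8570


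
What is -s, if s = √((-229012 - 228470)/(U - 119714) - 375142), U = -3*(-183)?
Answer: -2*I*√1331768346434605/119165 ≈ -612.49*I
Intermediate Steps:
U = 549
s = 2*I*√1331768346434605/119165 (s = √((-229012 - 228470)/(549 - 119714) - 375142) = √(-457482/(-119165) - 375142) = √(-457482*(-1/119165) - 375142) = √(457482/119165 - 375142) = √(-44703338948/119165) = 2*I*√1331768346434605/119165 ≈ 612.49*I)
-s = -2*I*√1331768346434605/119165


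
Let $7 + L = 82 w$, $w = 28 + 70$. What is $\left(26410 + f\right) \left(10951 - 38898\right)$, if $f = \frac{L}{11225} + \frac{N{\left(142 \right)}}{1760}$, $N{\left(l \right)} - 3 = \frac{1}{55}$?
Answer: $- \frac{16040100649225217}{21731600} \approx -7.381 \cdot 10^{8}$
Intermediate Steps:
$w = 98$
$L = 8029$ ($L = -7 + 82 \cdot 98 = -7 + 8036 = 8029$)
$N{\left(l \right)} = \frac{166}{55}$ ($N{\left(l \right)} = 3 + \frac{1}{55} = \frac{166}{55}$)
$f = \frac{15581411}{21731600}$ ($f = \frac{8029}{11225} + \frac{166}{55 \cdot 1760} = 8029 \cdot \frac{1}{11225} + \frac{166}{55} \cdot \frac{1}{1760} = \frac{8029}{11225} + \frac{83}{48400} = \frac{15581411}{21731600} \approx 0.71699$)
$\left(26410 + f\right) \left(10951 - 38898\right) = \left(26410 + \frac{15581411}{21731600}\right) \left(10951 - 38898\right) = \frac{573947137411}{21731600} \left(-27947\right) = - \frac{16040100649225217}{21731600}$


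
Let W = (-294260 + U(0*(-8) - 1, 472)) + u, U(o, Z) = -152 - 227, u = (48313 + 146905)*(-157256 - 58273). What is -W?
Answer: 42075434961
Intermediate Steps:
u = -42075140322 (u = 195218*(-215529) = -42075140322)
U(o, Z) = -379
W = -42075434961 (W = (-294260 - 379) - 42075140322 = -294639 - 42075140322 = -42075434961)
-W = -1*(-42075434961) = 42075434961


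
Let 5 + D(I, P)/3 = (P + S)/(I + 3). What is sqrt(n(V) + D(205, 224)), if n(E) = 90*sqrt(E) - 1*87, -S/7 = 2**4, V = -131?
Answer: 3*sqrt(-1885 + 1690*I*sqrt(131))/13 ≈ 21.617 + 23.826*I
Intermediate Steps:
S = -112 (S = -7*2**4 = -7*16 = -112)
D(I, P) = -15 + 3*(-112 + P)/(3 + I) (D(I, P) = -15 + 3*((P - 112)/(I + 3)) = -15 + 3*((-112 + P)/(3 + I)) = -15 + 3*(-112 + P)/(3 + I))
n(E) = -87 + 90*sqrt(E) (n(E) = 90*sqrt(E) - 87 = -87 + 90*sqrt(E))
sqrt(n(V) + D(205, 224)) = sqrt((-87 + 90*sqrt(-131)) + 3*(-127 + 224 - 5*205)/(3 + 205)) = sqrt((-87 + 90*(I*sqrt(131))) + 3*(-127 + 224 - 1025)/208) = sqrt((-87 + 90*I*sqrt(131)) + 3*(1/208)*(-928)) = sqrt((-87 + 90*I*sqrt(131)) - 174/13) = sqrt(-1305/13 + 90*I*sqrt(131))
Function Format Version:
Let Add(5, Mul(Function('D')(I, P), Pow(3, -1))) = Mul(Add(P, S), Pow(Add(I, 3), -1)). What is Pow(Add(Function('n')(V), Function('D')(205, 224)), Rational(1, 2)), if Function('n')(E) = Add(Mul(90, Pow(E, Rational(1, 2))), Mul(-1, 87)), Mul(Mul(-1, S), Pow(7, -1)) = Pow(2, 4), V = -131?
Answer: Mul(Rational(3, 13), Pow(Add(-1885, Mul(1690, I, Pow(131, Rational(1, 2)))), Rational(1, 2))) ≈ Add(21.617, Mul(23.826, I))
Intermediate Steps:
S = -112 (S = Mul(-7, Pow(2, 4)) = Mul(-7, 16) = -112)
Function('D')(I, P) = Add(-15, Mul(3, Pow(Add(3, I), -1), Add(-112, P))) (Function('D')(I, P) = Add(-15, Mul(3, Mul(Add(P, -112), Pow(Add(I, 3), -1)))) = Add(-15, Mul(3, Mul(Add(-112, P), Pow(Add(3, I), -1)))) = Add(-15, Mul(3, Mul(Pow(Add(3, I), -1), Add(-112, P)))) = Add(-15, Mul(3, Pow(Add(3, I), -1), Add(-112, P))))
Function('n')(E) = Add(-87, Mul(90, Pow(E, Rational(1, 2)))) (Function('n')(E) = Add(Mul(90, Pow(E, Rational(1, 2))), -87) = Add(-87, Mul(90, Pow(E, Rational(1, 2)))))
Pow(Add(Function('n')(V), Function('D')(205, 224)), Rational(1, 2)) = Pow(Add(Add(-87, Mul(90, Pow(-131, Rational(1, 2)))), Mul(3, Pow(Add(3, 205), -1), Add(-127, 224, Mul(-5, 205)))), Rational(1, 2)) = Pow(Add(Add(-87, Mul(90, Mul(I, Pow(131, Rational(1, 2))))), Mul(3, Pow(208, -1), Add(-127, 224, -1025))), Rational(1, 2)) = Pow(Add(Add(-87, Mul(90, I, Pow(131, Rational(1, 2)))), Mul(3, Rational(1, 208), -928)), Rational(1, 2)) = Pow(Add(Add(-87, Mul(90, I, Pow(131, Rational(1, 2)))), Rational(-174, 13)), Rational(1, 2)) = Pow(Add(Rational(-1305, 13), Mul(90, I, Pow(131, Rational(1, 2)))), Rational(1, 2))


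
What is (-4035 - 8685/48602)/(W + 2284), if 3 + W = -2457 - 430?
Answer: 65372585/9817604 ≈ 6.6587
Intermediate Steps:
W = -2890 (W = -3 + (-2457 - 430) = -3 - 2887 = -2890)
(-4035 - 8685/48602)/(W + 2284) = (-4035 - 8685/48602)/(-2890 + 2284) = (-4035 - 8685*1/48602)/(-606) = (-4035 - 8685/48602)*(-1/606) = -196117755/48602*(-1/606) = 65372585/9817604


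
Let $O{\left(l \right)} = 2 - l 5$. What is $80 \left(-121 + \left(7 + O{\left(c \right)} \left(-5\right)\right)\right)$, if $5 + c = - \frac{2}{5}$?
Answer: $-20720$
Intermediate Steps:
$c = - \frac{27}{5}$ ($c = -5 - \frac{2}{5} = - \frac{27}{5} \approx -5.4$)
$O{\left(l \right)} = 2 - 5 l$
$80 \left(-121 + \left(7 + O{\left(c \right)} \left(-5\right)\right)\right) = 80 \left(-121 + \left(7 + \left(2 - -27\right) \left(-5\right)\right)\right) = 80 \left(-121 + \left(7 + \left(2 + 27\right) \left(-5\right)\right)\right) = 80 \left(-121 + \left(7 + 29 \left(-5\right)\right)\right) = 80 \left(-121 + \left(7 - 145\right)\right) = 80 \left(-121 - 138\right) = 80 \left(-259\right) = -20720$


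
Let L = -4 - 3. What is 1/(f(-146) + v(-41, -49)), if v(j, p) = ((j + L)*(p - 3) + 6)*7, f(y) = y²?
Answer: 1/38830 ≈ 2.5753e-5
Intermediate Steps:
L = -7
v(j, p) = 42 + 7*(-7 + j)*(-3 + p) (v(j, p) = ((j - 7)*(p - 3) + 6)*7 = ((-7 + j)*(-3 + p) + 6)*7 = (6 + (-7 + j)*(-3 + p))*7 = 42 + 7*(-7 + j)*(-3 + p))
1/(f(-146) + v(-41, -49)) = 1/((-146)² + (189 - 49*(-49) - 21*(-41) + 7*(-41)*(-49))) = 1/(21316 + (189 + 2401 + 861 + 14063)) = 1/(21316 + 17514) = 1/38830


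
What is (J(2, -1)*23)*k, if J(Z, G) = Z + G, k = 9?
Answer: 207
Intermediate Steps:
J(Z, G) = G + Z
(J(2, -1)*23)*k = ((-1 + 2)*23)*9 = (1*23)*9 = 23*9 = 207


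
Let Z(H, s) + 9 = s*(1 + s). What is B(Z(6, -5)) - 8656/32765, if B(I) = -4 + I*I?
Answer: 3824849/32765 ≈ 116.74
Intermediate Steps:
Z(H, s) = -9 + s*(1 + s)
B(I) = -4 + I²
B(Z(6, -5)) - 8656/32765 = (-4 + (-9 - 5 + (-5)²)²) - 8656/32765 = (-4 + (-9 - 5 + 25)²) - 8656/32765 = (-4 + 11²) - 1*8656/32765 = (-4 + 121) - 8656/32765 = 117 - 8656/32765 = 3824849/32765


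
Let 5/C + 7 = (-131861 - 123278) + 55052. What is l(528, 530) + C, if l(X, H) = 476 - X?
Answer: -10404893/200094 ≈ -52.000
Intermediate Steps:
C = -5/200094 (C = 5/(-7 + ((-131861 - 123278) + 55052)) = 5/(-7 + (-255139 + 55052)) = 5/(-7 - 200087) = 5/(-200094) = 5*(-1/200094) = -5/200094 ≈ -2.4988e-5)
l(528, 530) + C = (476 - 1*528) - 5/200094 = (476 - 528) - 5/200094 = -52 - 5/200094 = -10404893/200094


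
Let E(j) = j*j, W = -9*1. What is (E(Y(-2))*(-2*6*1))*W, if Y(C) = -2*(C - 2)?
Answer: 6912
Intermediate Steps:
W = -9
Y(C) = 4 - 2*C (Y(C) = -2*(-2 + C) = 4 - 2*C)
E(j) = j²
(E(Y(-2))*(-2*6*1))*W = ((4 - 2*(-2))²*(-2*6*1))*(-9) = ((4 + 4)²*(-12*1))*(-9) = (8²*(-12))*(-9) = (64*(-12))*(-9) = -768*(-9) = 6912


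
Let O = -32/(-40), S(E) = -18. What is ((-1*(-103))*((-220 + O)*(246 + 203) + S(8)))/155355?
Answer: -50695982/776775 ≈ -65.265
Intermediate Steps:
O = ⅘ (O = -32*(-1/40) = ⅘ ≈ 0.80000)
((-1*(-103))*((-220 + O)*(246 + 203) + S(8)))/155355 = ((-1*(-103))*((-220 + ⅘)*(246 + 203) - 18))/155355 = (103*(-1096/5*449 - 18))*(1/155355) = (103*(-492104/5 - 18))*(1/155355) = (103*(-492194/5))*(1/155355) = -50695982/5*1/155355 = -50695982/776775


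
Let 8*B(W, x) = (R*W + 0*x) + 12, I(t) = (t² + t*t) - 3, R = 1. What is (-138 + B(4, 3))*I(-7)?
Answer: -12920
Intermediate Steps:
I(t) = -3 + 2*t² (I(t) = (t² + t²) - 3 = 2*t² - 3 = -3 + 2*t²)
B(W, x) = 3/2 + W/8 (B(W, x) = ((1*W + 0*x) + 12)/8 = ((W + 0) + 12)/8 = (W + 12)/8 = (12 + W)/8 = 3/2 + W/8)
(-138 + B(4, 3))*I(-7) = (-138 + (3/2 + (⅛)*4))*(-3 + 2*(-7)²) = (-138 + (3/2 + ½))*(-3 + 2*49) = (-138 + 2)*(-3 + 98) = -136*95 = -12920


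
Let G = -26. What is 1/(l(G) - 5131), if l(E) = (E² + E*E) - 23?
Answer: -1/3802 ≈ -0.00026302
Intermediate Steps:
l(E) = -23 + 2*E² (l(E) = (E² + E²) - 23 = 2*E² - 23 = -23 + 2*E²)
1/(l(G) - 5131) = 1/((-23 + 2*(-26)²) - 5131) = 1/((-23 + 2*676) - 5131) = 1/((-23 + 1352) - 5131) = 1/(1329 - 5131) = 1/(-3802) = -1/3802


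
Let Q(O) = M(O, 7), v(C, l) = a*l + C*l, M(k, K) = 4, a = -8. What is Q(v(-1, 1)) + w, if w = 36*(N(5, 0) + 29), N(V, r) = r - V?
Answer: 868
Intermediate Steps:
v(C, l) = -8*l + C*l
Q(O) = 4
w = 864 (w = 36*((0 - 1*5) + 29) = 36*((0 - 5) + 29) = 36*(-5 + 29) = 36*24 = 864)
Q(v(-1, 1)) + w = 4 + 864 = 868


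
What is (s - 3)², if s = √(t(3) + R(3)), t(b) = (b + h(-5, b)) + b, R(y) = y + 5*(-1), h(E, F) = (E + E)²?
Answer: 113 - 12*√26 ≈ 51.812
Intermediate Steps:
h(E, F) = 4*E² (h(E, F) = (2*E)² = 4*E²)
R(y) = -5 + y (R(y) = y - 5 = -5 + y)
t(b) = 100 + 2*b (t(b) = (b + 4*(-5)²) + b = (b + 4*25) + b = (b + 100) + b = (100 + b) + b = 100 + 2*b)
s = 2*√26 (s = √((100 + 2*3) + (-5 + 3)) = √((100 + 6) - 2) = √(106 - 2) = √104 = 2*√26 ≈ 10.198)
(s - 3)² = (2*√26 - 3)² = (-3 + 2*√26)²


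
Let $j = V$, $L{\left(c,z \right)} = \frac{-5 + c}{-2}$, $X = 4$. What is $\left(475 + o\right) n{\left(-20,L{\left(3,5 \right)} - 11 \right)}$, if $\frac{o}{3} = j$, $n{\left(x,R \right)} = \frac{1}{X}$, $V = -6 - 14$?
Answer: $\frac{415}{4} \approx 103.75$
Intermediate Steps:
$L{\left(c,z \right)} = \frac{5}{2} - \frac{c}{2}$ ($L{\left(c,z \right)} = \left(-5 + c\right) \left(- \frac{1}{2}\right) = \frac{5}{2} - \frac{c}{2}$)
$V = -20$ ($V = -6 - 14 = -20$)
$j = -20$
$n{\left(x,R \right)} = \frac{1}{4}$
$o = -60$ ($o = 3 \left(-20\right) = -60$)
$\left(475 + o\right) n{\left(-20,L{\left(3,5 \right)} - 11 \right)} = \left(475 - 60\right) \frac{1}{4} = 415 \cdot \frac{1}{4} = \frac{415}{4}$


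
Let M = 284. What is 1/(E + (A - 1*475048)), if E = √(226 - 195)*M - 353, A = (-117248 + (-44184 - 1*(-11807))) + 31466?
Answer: -1045/620265798 - √31/1240531596 ≈ -1.6892e-6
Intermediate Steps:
A = -118159 (A = (-117248 + (-44184 + 11807)) + 31466 = (-117248 - 32377) + 31466 = -149625 + 31466 = -118159)
E = -353 + 284*√31 (E = √(226 - 195)*284 - 353 = √31*284 - 353 = 284*√31 - 353 = -353 + 284*√31 ≈ 1228.2)
1/(E + (A - 1*475048)) = 1/((-353 + 284*√31) + (-118159 - 1*475048)) = 1/((-353 + 284*√31) + (-118159 - 475048)) = 1/((-353 + 284*√31) - 593207) = 1/(-593560 + 284*√31)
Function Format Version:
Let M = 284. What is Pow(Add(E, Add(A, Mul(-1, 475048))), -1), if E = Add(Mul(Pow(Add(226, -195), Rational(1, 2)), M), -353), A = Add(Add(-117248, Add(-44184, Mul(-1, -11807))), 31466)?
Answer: Add(Rational(-1045, 620265798), Mul(Rational(-1, 1240531596), Pow(31, Rational(1, 2)))) ≈ -1.6892e-6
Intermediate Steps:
A = -118159 (A = Add(Add(-117248, Add(-44184, 11807)), 31466) = Add(Add(-117248, -32377), 31466) = Add(-149625, 31466) = -118159)
E = Add(-353, Mul(284, Pow(31, Rational(1, 2)))) (E = Add(Mul(Pow(Add(226, -195), Rational(1, 2)), 284), -353) = Add(Mul(Pow(31, Rational(1, 2)), 284), -353) = Add(Mul(284, Pow(31, Rational(1, 2))), -353) = Add(-353, Mul(284, Pow(31, Rational(1, 2)))) ≈ 1228.2)
Pow(Add(E, Add(A, Mul(-1, 475048))), -1) = Pow(Add(Add(-353, Mul(284, Pow(31, Rational(1, 2)))), Add(-118159, Mul(-1, 475048))), -1) = Pow(Add(Add(-353, Mul(284, Pow(31, Rational(1, 2)))), Add(-118159, -475048)), -1) = Pow(Add(Add(-353, Mul(284, Pow(31, Rational(1, 2)))), -593207), -1) = Pow(Add(-593560, Mul(284, Pow(31, Rational(1, 2)))), -1)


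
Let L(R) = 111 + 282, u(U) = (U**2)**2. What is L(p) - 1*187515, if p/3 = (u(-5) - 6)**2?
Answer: -187122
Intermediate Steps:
u(U) = U**4
p = 1149483 (p = 3*((-5)**4 - 6)**2 = 3*(625 - 6)**2 = 3*619**2 = 3*383161 = 1149483)
L(R) = 393
L(p) - 1*187515 = 393 - 1*187515 = 393 - 187515 = -187122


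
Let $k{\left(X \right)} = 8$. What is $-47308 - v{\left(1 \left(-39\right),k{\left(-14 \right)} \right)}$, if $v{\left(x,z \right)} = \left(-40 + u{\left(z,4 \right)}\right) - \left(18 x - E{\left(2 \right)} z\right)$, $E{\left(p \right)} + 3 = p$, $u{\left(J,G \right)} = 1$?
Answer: $-47963$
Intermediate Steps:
$E{\left(p \right)} = -3 + p$
$v{\left(x,z \right)} = -39 - z - 18 x$ ($v{\left(x,z \right)} = \left(-40 + 1\right) - \left(18 x - \left(-3 + 2\right) z\right) = -39 - \left(z + 18 x\right) = -39 - z - 18 x$)
$-47308 - v{\left(1 \left(-39\right),k{\left(-14 \right)} \right)} = -47308 - \left(-39 - 8 - 18 \cdot 1 \left(-39\right)\right) = -47308 - \left(-39 - 8 - -702\right) = -47308 - \left(-39 - 8 + 702\right) = -47308 - 655 = -47963$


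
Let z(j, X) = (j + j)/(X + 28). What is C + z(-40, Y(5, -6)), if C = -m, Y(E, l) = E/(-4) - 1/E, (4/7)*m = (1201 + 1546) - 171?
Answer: -2395348/531 ≈ -4511.0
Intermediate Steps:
m = 4508 (m = 7*((1201 + 1546) - 171)/4 = 7*(2747 - 171)/4 = (7/4)*2576 = 4508)
Y(E, l) = -1/E - E/4 (Y(E, l) = E*(-1/4) - 1/E = -E/4 - 1/E = -1/E - E/4)
z(j, X) = 2*j/(28 + X) (z(j, X) = (2*j)/(28 + X) = 2*j/(28 + X))
C = -4508 (C = -1*4508 = -4508)
C + z(-40, Y(5, -6)) = -4508 + 2*(-40)/(28 + (-1/5 - 1/4*5)) = -4508 + 2*(-40)/(28 + (-1*1/5 - 5/4)) = -4508 + 2*(-40)/(28 + (-1/5 - 5/4)) = -4508 + 2*(-40)/(28 - 29/20) = -4508 + 2*(-40)/(531/20) = -4508 + 2*(-40)*(20/531) = -4508 - 1600/531 = -2395348/531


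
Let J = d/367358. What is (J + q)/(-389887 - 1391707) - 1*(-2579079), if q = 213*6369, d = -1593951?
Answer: 1687962369300224733/654482808652 ≈ 2.5791e+6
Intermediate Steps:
J = -1593951/367358 ≈ -4.3390
q = 1356597
(J + q)/(-389887 - 1391707) - 1*(-2579079) = (-1593951/367358 + 1356597)/(-389887 - 1391707) - 1*(-2579079) = (498355166775/367358)/(-1781594) + 2579079 = (498355166775/367358)*(-1/1781594) + 2579079 = -498355166775/654482808652 + 2579079 = 1687962369300224733/654482808652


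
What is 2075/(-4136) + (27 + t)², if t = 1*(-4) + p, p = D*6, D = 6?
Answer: 14395341/4136 ≈ 3480.5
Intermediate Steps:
p = 36 (p = 6*6 = 36)
t = 32 (t = 1*(-4) + 36 = -4 + 36 = 32)
2075/(-4136) + (27 + t)² = 2075/(-4136) + (27 + 32)² = 2075*(-1/4136) + 59² = -2075/4136 + 3481 = 14395341/4136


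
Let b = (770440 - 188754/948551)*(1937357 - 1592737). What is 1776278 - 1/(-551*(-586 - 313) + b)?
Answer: 447354305870282453091531/251849263386858619 ≈ 1.7763e+6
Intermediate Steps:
b = 251848793523069320/948551 (b = (770440 - 188754*1/948551)*344620 = (770440 - 188754/948551)*344620 = (730801443686/948551)*344620 = 251848793523069320/948551 ≈ 2.6551e+11)
1776278 - 1/(-551*(-586 - 313) + b) = 1776278 - 1/(-551*(-586 - 313) + 251848793523069320/948551) = 1776278 - 1/(-551*(-899) + 251848793523069320/948551) = 1776278 - 1/(495349 + 251848793523069320/948551) = 1776278 - 1/251849263386858619/948551 = 1776278 - 1*948551/251849263386858619 = 1776278 - 948551/251849263386858619 = 447354305870282453091531/251849263386858619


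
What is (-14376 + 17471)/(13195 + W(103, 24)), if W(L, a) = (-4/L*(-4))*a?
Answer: 318785/1359469 ≈ 0.23449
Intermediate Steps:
W(L, a) = 16*a/L (W(L, a) = (16/L)*a = 16*a/L)
(-14376 + 17471)/(13195 + W(103, 24)) = (-14376 + 17471)/(13195 + 16*24/103) = 3095/(13195 + 16*24*(1/103)) = 3095/(13195 + 384/103) = 3095/(1359469/103) = 3095*(103/1359469) = 318785/1359469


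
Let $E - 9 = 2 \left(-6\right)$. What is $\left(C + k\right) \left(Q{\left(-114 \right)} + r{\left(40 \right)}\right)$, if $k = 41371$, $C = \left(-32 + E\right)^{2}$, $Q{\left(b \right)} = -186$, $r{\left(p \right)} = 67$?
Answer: $-5068924$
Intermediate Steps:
$E = -3$ ($E = 9 + 2 \left(-6\right) = 9 - 12 = -3$)
$C = 1225$ ($C = \left(-32 - 3\right)^{2} = \left(-35\right)^{2} = 1225$)
$\left(C + k\right) \left(Q{\left(-114 \right)} + r{\left(40 \right)}\right) = \left(1225 + 41371\right) \left(-186 + 67\right) = 42596 \left(-119\right) = -5068924$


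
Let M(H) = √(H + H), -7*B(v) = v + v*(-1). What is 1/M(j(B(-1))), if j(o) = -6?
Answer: -I*√3/6 ≈ -0.28868*I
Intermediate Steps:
B(v) = 0 (B(v) = -(v + v*(-1))/7 = -(v - v)/7 = -⅐*0 = 0)
M(H) = √2*√H (M(H) = √(2*H) = √2*√H)
1/M(j(B(-1))) = 1/(√2*√(-6)) = 1/(√2*(I*√6)) = 1/(2*I*√3) = -I*√3/6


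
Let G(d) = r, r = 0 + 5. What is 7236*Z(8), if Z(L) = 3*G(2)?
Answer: 108540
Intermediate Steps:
r = 5
G(d) = 5
Z(L) = 15 (Z(L) = 3*5 = 15)
7236*Z(8) = 7236*15 = 108540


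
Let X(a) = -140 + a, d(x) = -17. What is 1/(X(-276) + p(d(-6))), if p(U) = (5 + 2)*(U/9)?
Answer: -9/3863 ≈ -0.0023298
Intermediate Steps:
p(U) = 7*U/9 (p(U) = 7*(U*(1/9)) = 7*(U/9) = 7*U/9)
1/(X(-276) + p(d(-6))) = 1/((-140 - 276) + (7/9)*(-17)) = 1/(-416 - 119/9) = 1/(-3863/9) = -9/3863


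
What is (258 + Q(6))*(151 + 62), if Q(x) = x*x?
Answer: 62622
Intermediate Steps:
Q(x) = x²
(258 + Q(6))*(151 + 62) = (258 + 6²)*(151 + 62) = (258 + 36)*213 = 294*213 = 62622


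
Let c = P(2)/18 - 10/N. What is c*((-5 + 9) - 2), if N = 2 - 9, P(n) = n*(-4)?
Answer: 124/63 ≈ 1.9683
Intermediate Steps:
P(n) = -4*n
N = -7
c = 62/63 (c = -4*2/18 - 10/(-7) = -8*1/18 - 10*(-1/7) = -4/9 + 10/7 = 62/63 ≈ 0.98413)
c*((-5 + 9) - 2) = 62*((-5 + 9) - 2)/63 = 62*(4 - 2)/63 = (62/63)*2 = 124/63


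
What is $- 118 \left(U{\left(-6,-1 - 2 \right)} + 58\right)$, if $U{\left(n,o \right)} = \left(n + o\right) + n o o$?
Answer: $590$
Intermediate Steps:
$U{\left(n,o \right)} = n + o + n o^{2}$ ($U{\left(n,o \right)} = \left(n + o\right) + n o^{2} = n + o + n o^{2}$)
$- 118 \left(U{\left(-6,-1 - 2 \right)} + 58\right) = - 118 \left(\left(-6 - 3 - 6 \left(-1 - 2\right)^{2}\right) + 58\right) = - 118 \left(\left(-6 - 3 - 6 \left(-3\right)^{2}\right) + 58\right) = - 118 \left(\left(-6 - 3 - 54\right) + 58\right) = - 118 \left(-63 + 58\right) = \left(-118\right) \left(-5\right) = 590$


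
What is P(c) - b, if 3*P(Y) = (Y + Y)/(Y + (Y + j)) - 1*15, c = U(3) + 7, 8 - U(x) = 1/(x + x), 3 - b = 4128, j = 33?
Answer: 2323769/564 ≈ 4120.2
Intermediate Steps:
b = -4125 (b = 3 - 1*4128 = 3 - 4128 = -4125)
U(x) = 8 - 1/(2*x) (U(x) = 8 - 1/(x + x) = 8 - 1/(2*x))
c = 89/6 (c = (8 - 1/2/3) + 7 = (8 - 1/2*1/3) + 7 = (8 - 1/6) + 7 = 47/6 + 7 = 89/6 ≈ 14.833)
P(Y) = -5 + 2*Y/(3*(33 + 2*Y)) (P(Y) = ((Y + Y)/(Y + (Y + 33)) - 1*15)/3 = ((2*Y)/(Y + (33 + Y)) - 15)/3 = ((2*Y)/(33 + 2*Y) - 15)/3 = (2*Y/(33 + 2*Y) - 15)/3 = (-15 + 2*Y/(33 + 2*Y))/3 = -5 + 2*Y/(3*(33 + 2*Y)))
P(c) - b = (-495 - 28*89/6)/(3*(33 + 2*(89/6))) - 1*(-4125) = (-495 - 1246/3)/(3*(33 + 89/3)) + 4125 = (1/3)*(-2731/3)/(188/3) + 4125 = (1/3)*(3/188)*(-2731/3) + 4125 = -2731/564 + 4125 = 2323769/564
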